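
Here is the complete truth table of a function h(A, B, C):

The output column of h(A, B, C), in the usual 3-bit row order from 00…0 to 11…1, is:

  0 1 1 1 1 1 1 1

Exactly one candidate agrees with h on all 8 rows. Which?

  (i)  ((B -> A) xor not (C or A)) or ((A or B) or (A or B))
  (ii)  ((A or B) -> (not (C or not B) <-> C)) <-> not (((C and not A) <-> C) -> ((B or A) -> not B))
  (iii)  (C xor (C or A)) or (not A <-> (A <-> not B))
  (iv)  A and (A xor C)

(ii): at (0,0,1) it gives 0, but h = 1 — eliminated.
(iii): at (0,0,1) it gives 0, but h = 1 — eliminated.
(iv): at (0,0,1) it gives 0, but h = 1 — eliminated.
That leaves (i). Evaluating it on every row reproduces the table of h exactly.

i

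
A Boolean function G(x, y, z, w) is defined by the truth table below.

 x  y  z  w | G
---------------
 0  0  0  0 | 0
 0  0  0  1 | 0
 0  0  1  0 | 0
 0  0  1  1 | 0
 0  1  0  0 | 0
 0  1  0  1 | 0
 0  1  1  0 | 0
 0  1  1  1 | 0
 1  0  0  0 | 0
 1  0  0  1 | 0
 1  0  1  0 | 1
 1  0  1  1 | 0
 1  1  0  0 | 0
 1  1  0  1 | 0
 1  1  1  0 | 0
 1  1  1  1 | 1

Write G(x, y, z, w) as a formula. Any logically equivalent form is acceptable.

The 1-rows are (1,0,1,0), (1,1,1,1). Each contributes one minterm — x·¬y·z·¬w; x·y·z·w — and their disjunction is a sum-of-products form of G.

G(x, y, z, w) = (((x AND NOT y) AND z) AND NOT w) OR (((x AND y) AND z) AND w)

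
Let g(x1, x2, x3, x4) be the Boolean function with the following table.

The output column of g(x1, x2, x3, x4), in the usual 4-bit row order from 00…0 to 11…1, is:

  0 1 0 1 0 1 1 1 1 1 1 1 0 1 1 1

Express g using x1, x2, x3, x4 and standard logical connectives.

There are just 4 zero rows: (0,0,0,0), (0,0,1,0), (0,1,0,0), (1,1,0,0). Their minterms are ¬x1·¬x2·¬x3·¬x4, ¬x1·¬x2·x3·¬x4, ¬x1·x2·¬x3·¬x4, x1·x2·¬x3·¬x4; the OR of those covers precisely the 0-outputs, and negating it yields g.

g(x1, x2, x3, x4) = ~((((((~x1 & ~x2) & ~x3) & ~x4) | (((~x1 & ~x2) & x3) & ~x4)) | (((~x1 & x2) & ~x3) & ~x4)) | (((x1 & x2) & ~x3) & ~x4))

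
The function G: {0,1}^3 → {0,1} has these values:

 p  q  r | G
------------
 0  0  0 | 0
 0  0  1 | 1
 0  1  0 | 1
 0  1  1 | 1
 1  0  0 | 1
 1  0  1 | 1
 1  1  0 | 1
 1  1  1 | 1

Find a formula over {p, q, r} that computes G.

The output is 1 whenever at least one input is 1 — the OR of all inputs.

G(p, q, r) = (p or q) or r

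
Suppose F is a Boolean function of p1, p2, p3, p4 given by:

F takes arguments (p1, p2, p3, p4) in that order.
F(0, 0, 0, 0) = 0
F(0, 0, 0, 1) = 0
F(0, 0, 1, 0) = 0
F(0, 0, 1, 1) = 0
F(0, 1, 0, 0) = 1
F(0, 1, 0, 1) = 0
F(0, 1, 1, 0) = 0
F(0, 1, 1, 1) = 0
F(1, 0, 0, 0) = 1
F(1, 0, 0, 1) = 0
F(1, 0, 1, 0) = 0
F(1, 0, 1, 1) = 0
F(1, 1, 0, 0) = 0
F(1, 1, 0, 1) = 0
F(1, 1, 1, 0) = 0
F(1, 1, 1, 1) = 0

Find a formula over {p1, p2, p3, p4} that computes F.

F(p1, p2, p3, p4) = (((NOT p1 AND p2) AND NOT p3) AND NOT p4) OR (((p1 AND NOT p2) AND NOT p3) AND NOT p4)

F=1 on 2 inputs: (0,1,0,0), (1,0,0,0). Reading each as a conjunction of literals (¬p1·p2·¬p3·¬p4, p1·¬p2·¬p3·¬p4) and taking the OR gives the canonical DNF.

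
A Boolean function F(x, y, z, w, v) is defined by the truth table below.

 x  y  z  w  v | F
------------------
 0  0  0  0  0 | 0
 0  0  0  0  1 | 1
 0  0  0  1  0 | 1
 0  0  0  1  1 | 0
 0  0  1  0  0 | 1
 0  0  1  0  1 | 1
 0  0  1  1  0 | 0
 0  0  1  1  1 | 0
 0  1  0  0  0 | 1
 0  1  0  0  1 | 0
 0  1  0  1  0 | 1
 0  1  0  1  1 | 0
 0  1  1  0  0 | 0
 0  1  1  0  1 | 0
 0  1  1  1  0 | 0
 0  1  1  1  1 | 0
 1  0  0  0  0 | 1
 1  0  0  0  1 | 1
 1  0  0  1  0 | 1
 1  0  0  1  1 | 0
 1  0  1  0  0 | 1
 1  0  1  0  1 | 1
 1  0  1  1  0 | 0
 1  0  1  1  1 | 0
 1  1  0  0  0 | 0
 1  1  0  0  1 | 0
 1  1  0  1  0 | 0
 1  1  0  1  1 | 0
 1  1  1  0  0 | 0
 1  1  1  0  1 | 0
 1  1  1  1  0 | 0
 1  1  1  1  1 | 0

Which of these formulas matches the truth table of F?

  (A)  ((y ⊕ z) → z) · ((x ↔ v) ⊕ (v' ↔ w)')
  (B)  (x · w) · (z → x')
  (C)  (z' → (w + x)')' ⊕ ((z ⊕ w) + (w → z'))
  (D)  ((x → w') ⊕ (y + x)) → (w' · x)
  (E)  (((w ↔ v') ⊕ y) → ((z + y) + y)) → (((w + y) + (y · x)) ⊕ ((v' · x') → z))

E

(A): at (0,0,0,0,1) it gives 0, but F = 1 — eliminated.
(B): at (0,0,0,0,1) it gives 0, but F = 1 — eliminated.
(C): at (0,0,0,0,0) it gives 1, but F = 0 — eliminated.
(D): at (0,0,0,0,1) it gives 0, but F = 1 — eliminated.
That leaves (E). Evaluating it on every row reproduces the table of F exactly.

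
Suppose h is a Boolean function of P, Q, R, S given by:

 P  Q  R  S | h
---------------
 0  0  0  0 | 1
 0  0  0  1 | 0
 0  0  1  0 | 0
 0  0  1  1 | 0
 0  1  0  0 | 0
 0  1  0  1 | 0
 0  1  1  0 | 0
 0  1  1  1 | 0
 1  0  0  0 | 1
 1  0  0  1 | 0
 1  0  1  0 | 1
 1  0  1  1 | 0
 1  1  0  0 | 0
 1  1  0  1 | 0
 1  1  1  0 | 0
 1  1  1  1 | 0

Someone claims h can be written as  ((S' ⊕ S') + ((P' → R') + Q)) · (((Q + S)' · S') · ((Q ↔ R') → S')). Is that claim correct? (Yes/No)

Evaluate ((S' ⊕ S') + ((P' → R') + Q)) · (((Q + S)' · S') · ((Q ↔ R') → S')) on each row and compare to h:
  P=0, Q=0, R=0, S=0: formula gives 1, h = 1 ✓
  P=0, Q=0, R=0, S=1: formula gives 0, h = 0 ✓
  P=0, Q=0, R=1, S=0: formula gives 0, h = 0 ✓
  P=0, Q=0, R=1, S=1: formula gives 0, h = 0 ✓
  …and likewise for the remaining 12 rows.
No disagreement on any input; they are logically equivalent.

Yes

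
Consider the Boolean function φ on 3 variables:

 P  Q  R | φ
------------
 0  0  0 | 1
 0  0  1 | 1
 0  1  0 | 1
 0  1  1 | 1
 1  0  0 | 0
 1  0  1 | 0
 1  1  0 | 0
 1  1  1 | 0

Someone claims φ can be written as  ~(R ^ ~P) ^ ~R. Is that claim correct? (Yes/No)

Test each input against both φ and the formula:
  P=0, Q=0, R=0: formula gives 1, φ = 1 ✓
  P=0, Q=0, R=1: formula gives 1, φ = 1 ✓
  P=0, Q=1, R=0: formula gives 1, φ = 1 ✓
  P=0, Q=1, R=1: formula gives 1, φ = 1 ✓
  P=1, Q=0, R=0: formula gives 0, φ = 0 ✓
  …and likewise for the remaining 3 rows.
All 8 rows match — the expression computes φ exactly.

Yes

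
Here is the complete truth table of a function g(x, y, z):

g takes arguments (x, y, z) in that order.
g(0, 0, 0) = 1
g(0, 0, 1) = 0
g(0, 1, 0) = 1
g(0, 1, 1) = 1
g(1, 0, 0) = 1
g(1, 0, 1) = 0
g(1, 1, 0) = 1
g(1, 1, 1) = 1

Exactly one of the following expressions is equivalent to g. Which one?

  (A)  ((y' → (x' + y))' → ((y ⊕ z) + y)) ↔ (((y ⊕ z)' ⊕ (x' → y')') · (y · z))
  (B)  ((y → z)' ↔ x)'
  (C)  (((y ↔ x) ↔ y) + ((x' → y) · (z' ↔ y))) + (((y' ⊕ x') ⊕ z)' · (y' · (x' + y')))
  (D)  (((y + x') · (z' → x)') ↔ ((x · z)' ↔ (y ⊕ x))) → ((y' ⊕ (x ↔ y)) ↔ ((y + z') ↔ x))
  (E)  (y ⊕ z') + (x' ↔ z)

D

(A): at (0,0,0) it gives 0, but g = 1 — eliminated.
(B): at (0,0,0) it gives 0, but g = 1 — eliminated.
(C): at (0,1,1) it gives 0, but g = 1 — eliminated.
(E): at (0,0,1) it gives 1, but g = 0 — eliminated.
That leaves (D). Evaluating it on every row reproduces the table of g exactly.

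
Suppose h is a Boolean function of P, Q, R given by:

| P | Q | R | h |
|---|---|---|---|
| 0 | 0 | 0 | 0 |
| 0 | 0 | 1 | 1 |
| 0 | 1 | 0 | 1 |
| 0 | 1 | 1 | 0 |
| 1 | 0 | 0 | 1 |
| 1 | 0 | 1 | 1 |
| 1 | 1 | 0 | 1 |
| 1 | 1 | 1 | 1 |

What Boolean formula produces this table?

The 0-rows are (0,0,0), (0,1,1). Take each as a conjunction (¬P·¬Q·¬R, ¬P·Q·R), form their disjunction, and complement — that gives a formula that is 1 everywhere h is.

h(P, Q, R) = NOT (((NOT P AND NOT Q) AND NOT R) OR ((NOT P AND Q) AND R))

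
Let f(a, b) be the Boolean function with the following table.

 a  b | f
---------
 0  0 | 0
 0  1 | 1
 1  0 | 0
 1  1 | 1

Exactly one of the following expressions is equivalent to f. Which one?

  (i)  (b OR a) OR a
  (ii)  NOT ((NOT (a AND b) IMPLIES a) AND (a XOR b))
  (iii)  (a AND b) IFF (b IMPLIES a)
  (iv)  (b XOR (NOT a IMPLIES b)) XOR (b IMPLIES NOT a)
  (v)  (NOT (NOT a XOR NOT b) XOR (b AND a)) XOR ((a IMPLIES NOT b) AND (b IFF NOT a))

(i) disagrees with f on (1,0) (formula → 1, table → 0); rule it out.
(ii) disagrees with f on (0,0) (formula → 1, table → 0); rule it out.
(iv) disagrees with f on (0,0) (formula → 1, table → 0); rule it out.
(v) disagrees with f on (0,0) (formula → 1, table → 0); rule it out.
Only (iii) survives; checking it on all 4 rows confirms it matches f.

iii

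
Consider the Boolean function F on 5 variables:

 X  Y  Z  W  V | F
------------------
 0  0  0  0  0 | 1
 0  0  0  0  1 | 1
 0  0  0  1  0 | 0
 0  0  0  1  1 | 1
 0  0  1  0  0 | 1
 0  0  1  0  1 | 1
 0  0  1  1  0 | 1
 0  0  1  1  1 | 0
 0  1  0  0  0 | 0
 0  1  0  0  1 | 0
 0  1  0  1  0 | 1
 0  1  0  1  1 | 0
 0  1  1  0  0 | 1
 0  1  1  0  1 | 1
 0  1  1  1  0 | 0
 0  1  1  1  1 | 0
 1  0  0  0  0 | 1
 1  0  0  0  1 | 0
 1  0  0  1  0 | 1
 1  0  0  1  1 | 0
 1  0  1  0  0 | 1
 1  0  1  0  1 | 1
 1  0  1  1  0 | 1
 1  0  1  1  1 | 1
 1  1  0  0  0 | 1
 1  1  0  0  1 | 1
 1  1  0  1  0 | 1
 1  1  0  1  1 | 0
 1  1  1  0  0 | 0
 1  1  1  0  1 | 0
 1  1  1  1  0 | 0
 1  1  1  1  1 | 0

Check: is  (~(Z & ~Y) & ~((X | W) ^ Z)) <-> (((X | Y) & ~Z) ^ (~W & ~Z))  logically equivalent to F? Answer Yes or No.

Check the formula against F row by row:
  X=0, Y=0, Z=0, W=0, V=0: formula gives 1, F = 1 ✓
  X=0, Y=0, Z=0, W=0, V=1: formula gives 1, F = 1 ✓
  X=0, Y=0, Z=0, W=1, V=0: formula gives 1, but F = 0 ✗
Row (0,0,0,1,0) is a counterexample, so the formula is not equivalent to F.

No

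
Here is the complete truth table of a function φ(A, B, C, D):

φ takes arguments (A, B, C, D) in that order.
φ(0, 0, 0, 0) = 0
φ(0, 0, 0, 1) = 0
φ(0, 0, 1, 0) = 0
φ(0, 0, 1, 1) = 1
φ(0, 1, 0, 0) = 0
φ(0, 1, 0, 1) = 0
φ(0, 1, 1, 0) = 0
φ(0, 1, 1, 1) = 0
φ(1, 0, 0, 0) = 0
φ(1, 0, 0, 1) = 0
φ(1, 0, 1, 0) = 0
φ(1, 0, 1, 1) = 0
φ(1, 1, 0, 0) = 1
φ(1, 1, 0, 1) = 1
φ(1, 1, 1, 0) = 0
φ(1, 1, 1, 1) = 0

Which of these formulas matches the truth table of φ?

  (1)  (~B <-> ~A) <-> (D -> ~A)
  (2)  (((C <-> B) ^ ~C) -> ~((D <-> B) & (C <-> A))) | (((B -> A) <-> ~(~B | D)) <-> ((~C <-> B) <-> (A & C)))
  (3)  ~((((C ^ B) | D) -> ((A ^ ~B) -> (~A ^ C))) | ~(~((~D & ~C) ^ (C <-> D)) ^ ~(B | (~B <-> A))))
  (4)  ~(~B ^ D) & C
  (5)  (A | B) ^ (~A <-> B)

(1) disagrees with φ on (0,0,0,0) (formula → 1, table → 0); rule it out.
(2) disagrees with φ on (0,0,0,0) (formula → 1, table → 0); rule it out.
(4) disagrees with φ on (0,1,1,0) (formula → 1, table → 0); rule it out.
(5) disagrees with φ on (0,0,1,1) (formula → 0, table → 1); rule it out.
Only (3) survives; checking it on all 16 rows confirms it matches φ.

3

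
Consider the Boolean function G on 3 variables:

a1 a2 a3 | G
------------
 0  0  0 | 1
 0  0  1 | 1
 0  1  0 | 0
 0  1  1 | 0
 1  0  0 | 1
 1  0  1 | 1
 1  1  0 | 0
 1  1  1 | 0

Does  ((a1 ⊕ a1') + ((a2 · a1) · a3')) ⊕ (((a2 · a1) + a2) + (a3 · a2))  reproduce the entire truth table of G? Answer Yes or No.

Yes

Check the formula against G row by row:
  a1=0, a2=0, a3=0: formula gives 1, G = 1 ✓
  a1=0, a2=0, a3=1: formula gives 1, G = 1 ✓
  a1=0, a2=1, a3=0: formula gives 0, G = 0 ✓
  a1=0, a2=1, a3=1: formula gives 0, G = 0 ✓
  a1=1, a2=0, a3=0: formula gives 1, G = 1 ✓
  … (the remaining 3 rows also agree.)
No disagreement on any input; they are logically equivalent.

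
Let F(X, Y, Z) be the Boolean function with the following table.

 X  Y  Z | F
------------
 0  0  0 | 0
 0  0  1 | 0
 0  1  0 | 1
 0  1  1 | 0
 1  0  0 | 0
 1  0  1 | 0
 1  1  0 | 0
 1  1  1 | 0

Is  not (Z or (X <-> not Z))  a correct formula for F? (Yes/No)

No

Test each input against both F and the formula:
  X=0, Y=0, Z=0: formula gives 1, but F = 0 ✗
Row (0,0,0) is a counterexample, so the formula is not equivalent to F.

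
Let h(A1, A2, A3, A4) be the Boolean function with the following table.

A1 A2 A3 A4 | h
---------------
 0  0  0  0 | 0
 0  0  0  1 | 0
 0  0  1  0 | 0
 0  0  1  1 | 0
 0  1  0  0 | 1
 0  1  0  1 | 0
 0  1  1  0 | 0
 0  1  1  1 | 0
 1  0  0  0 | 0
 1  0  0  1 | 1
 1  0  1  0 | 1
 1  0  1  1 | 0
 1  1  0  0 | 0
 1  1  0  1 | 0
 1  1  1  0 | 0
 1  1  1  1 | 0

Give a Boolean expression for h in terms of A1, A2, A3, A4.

Collect the rows where h=1 — (0,1,0,0), (1,0,0,1), (1,0,1,0) — and write one minterm per row: ¬A1·A2·¬A3·¬A4, A1·¬A2·¬A3·A4, A1·¬A2·A3·¬A4. Their union (logical OR) reproduces the table exactly.

h(A1, A2, A3, A4) = ((((NOT A1 AND A2) AND NOT A3) AND NOT A4) OR (((A1 AND NOT A2) AND NOT A3) AND A4)) OR (((A1 AND NOT A2) AND A3) AND NOT A4)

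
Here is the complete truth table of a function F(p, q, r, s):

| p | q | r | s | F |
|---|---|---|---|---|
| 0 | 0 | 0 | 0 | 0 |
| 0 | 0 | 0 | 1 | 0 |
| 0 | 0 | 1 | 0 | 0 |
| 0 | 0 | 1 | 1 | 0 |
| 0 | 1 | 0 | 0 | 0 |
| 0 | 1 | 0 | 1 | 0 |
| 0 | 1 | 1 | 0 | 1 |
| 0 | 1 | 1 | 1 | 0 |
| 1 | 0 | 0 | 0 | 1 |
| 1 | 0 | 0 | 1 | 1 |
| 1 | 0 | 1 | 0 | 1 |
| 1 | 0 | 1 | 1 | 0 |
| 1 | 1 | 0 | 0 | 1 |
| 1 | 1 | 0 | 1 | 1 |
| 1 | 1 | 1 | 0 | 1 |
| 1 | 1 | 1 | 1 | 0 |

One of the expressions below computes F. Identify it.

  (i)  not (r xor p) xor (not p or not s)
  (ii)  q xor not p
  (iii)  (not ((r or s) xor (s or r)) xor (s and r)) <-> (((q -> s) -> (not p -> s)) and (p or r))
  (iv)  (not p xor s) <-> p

iii

(i) fails at (0,0,1,0): the formula yields 1, F is 0.
(ii) fails at (0,0,0,0): the formula yields 1, F is 0.
(iv) fails at (0,0,0,1): the formula yields 1, F is 0.
(iii) is the remaining candidate, and it agrees with F on all 16 inputs.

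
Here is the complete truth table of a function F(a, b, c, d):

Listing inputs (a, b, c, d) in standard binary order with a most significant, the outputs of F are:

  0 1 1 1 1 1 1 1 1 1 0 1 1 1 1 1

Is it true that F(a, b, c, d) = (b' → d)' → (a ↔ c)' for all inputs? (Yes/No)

Evaluate (b' → d)' → (a ↔ c)' on each row and compare to F:
  a=0, b=0, c=0, d=0: formula gives 0, F = 0 ✓
  a=0, b=0, c=0, d=1: formula gives 1, F = 1 ✓
  a=0, b=0, c=1, d=0: formula gives 1, F = 1 ✓
  a=0, b=0, c=1, d=1: formula gives 1, F = 1 ✓
  …and likewise for the remaining 12 rows.
No disagreement on any input; they are logically equivalent.

Yes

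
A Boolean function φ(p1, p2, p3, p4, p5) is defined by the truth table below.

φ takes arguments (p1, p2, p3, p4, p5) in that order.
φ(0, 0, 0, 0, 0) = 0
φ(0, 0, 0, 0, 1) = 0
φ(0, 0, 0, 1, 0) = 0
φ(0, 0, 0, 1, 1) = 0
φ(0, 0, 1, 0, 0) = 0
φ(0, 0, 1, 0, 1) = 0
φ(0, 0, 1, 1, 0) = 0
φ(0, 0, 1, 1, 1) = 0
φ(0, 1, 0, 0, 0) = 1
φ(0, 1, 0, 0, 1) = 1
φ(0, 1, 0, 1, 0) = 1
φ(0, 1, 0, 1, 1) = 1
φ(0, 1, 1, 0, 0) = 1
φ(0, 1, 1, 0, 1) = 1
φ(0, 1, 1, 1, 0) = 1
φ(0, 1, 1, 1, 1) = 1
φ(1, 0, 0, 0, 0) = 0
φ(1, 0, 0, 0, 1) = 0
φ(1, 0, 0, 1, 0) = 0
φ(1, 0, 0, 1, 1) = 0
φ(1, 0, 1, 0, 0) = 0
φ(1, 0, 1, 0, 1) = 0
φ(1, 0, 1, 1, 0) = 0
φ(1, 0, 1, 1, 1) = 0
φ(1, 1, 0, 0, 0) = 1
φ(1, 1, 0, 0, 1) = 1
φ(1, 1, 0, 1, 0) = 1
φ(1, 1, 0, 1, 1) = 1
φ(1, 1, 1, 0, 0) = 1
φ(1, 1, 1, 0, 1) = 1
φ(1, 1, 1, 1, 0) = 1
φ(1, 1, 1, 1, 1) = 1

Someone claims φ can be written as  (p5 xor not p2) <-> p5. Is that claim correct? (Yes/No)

Evaluate (p5 xor not p2) <-> p5 on each row and compare to φ:
  p1=0, p2=0, p3=0, p4=0, p5=0: formula gives 0, φ = 0 ✓
  p1=0, p2=0, p3=0, p4=0, p5=1: formula gives 0, φ = 0 ✓
  p1=0, p2=0, p3=0, p4=1, p5=0: formula gives 0, φ = 0 ✓
  p1=0, p2=0, p3=0, p4=1, p5=1: formula gives 0, φ = 0 ✓
  … (the remaining 28 rows also agree.)
No disagreement on any input; they are logically equivalent.

Yes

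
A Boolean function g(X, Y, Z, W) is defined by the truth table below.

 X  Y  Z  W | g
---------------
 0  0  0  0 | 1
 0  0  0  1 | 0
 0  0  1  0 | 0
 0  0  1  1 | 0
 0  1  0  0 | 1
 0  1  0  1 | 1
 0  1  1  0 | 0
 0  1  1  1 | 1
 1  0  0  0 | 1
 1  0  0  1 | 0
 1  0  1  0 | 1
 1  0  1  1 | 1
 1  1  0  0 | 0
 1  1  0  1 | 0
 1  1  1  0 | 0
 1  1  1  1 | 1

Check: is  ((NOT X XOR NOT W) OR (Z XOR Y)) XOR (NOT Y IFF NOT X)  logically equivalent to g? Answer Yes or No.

Evaluate ((NOT X XOR NOT W) OR (Z XOR Y)) XOR (NOT Y IFF NOT X) on each row and compare to g:
  X=0, Y=0, Z=0, W=0: formula gives 1, g = 1 ✓
  X=0, Y=0, Z=0, W=1: formula gives 0, g = 0 ✓
  X=0, Y=0, Z=1, W=0: formula gives 0, g = 0 ✓
  X=0, Y=0, Z=1, W=1: formula gives 0, g = 0 ✓
  … (the remaining 12 rows also agree.)
All 16 rows match — the expression computes g exactly.

Yes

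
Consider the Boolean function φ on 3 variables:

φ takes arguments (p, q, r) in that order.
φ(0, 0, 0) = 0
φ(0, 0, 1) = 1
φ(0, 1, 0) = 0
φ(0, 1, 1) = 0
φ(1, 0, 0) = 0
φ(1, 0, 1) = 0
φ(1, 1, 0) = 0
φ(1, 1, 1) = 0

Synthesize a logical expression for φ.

Only row (0,0,1) gives 1. That row's minterm ¬p·¬q·r is φ directly.

φ(p, q, r) = (¬p ∧ ¬q) ∧ r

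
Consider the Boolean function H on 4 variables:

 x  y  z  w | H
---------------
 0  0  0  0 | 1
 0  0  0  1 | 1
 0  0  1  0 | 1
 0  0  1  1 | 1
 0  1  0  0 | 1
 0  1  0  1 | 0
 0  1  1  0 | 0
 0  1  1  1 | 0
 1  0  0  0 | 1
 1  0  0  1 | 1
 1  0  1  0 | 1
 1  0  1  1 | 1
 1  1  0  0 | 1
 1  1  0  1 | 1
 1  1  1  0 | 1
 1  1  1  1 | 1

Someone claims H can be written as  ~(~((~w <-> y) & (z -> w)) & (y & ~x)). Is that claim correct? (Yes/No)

Test each input against both H and the formula:
  x=0, y=0, z=0, w=0: formula gives 1, H = 1 ✓
  x=0, y=0, z=0, w=1: formula gives 1, H = 1 ✓
  x=0, y=0, z=1, w=0: formula gives 1, H = 1 ✓
  x=0, y=0, z=1, w=1: formula gives 1, H = 1 ✓
  … (the remaining 12 rows also agree.)
All 16 rows match — the expression computes H exactly.

Yes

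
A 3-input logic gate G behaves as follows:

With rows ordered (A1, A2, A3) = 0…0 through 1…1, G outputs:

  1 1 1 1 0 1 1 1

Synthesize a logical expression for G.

Only row (1,0,0) gives 0. So G is 1 everywhere except there — the complement of the minterm A1·¬A2·¬A3.

G(A1, A2, A3) = ((A1 · A2') · A3')'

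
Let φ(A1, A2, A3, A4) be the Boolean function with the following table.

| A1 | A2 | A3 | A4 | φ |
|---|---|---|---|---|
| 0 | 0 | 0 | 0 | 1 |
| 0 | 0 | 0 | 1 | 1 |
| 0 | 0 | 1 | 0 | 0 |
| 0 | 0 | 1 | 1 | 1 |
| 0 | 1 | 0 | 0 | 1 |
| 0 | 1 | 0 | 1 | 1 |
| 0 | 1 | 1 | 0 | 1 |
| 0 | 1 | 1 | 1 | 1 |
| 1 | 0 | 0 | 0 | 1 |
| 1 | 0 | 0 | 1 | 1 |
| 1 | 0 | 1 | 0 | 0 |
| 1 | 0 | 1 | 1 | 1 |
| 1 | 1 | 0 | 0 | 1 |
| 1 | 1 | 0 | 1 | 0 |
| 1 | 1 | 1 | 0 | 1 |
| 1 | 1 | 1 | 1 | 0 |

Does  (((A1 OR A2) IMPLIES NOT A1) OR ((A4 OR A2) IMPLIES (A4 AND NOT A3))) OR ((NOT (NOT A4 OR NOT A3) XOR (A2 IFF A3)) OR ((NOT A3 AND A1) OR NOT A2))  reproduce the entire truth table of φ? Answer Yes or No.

Check the formula against φ row by row:
  A1=0, A2=0, A3=0, A4=0: formula gives 1, φ = 1 ✓
  A1=0, A2=0, A3=0, A4=1: formula gives 1, φ = 1 ✓
  A1=0, A2=0, A3=1, A4=0: formula gives 1, but φ = 0 ✗
Since they disagree at (0,0,1,0), the expression is not a correct formula for φ.

No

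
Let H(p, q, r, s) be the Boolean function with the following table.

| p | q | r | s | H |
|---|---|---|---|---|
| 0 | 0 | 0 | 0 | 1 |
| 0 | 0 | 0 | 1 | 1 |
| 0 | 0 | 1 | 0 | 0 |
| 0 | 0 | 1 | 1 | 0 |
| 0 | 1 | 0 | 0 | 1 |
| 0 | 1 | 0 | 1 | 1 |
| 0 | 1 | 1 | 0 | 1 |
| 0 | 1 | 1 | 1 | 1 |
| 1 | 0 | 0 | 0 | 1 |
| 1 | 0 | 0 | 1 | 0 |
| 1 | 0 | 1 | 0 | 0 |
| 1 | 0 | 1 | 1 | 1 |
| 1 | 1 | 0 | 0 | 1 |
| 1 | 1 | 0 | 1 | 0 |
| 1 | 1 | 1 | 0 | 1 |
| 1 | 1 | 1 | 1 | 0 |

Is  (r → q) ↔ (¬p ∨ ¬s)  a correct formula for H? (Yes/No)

Yes

Check the formula against H row by row:
  p=0, q=0, r=0, s=0: formula gives 1, H = 1 ✓
  p=0, q=0, r=0, s=1: formula gives 1, H = 1 ✓
  p=0, q=0, r=1, s=0: formula gives 0, H = 0 ✓
  p=0, q=0, r=1, s=1: formula gives 0, H = 0 ✓
  …and likewise for the remaining 12 rows.
Every row agrees, so the formula is equivalent.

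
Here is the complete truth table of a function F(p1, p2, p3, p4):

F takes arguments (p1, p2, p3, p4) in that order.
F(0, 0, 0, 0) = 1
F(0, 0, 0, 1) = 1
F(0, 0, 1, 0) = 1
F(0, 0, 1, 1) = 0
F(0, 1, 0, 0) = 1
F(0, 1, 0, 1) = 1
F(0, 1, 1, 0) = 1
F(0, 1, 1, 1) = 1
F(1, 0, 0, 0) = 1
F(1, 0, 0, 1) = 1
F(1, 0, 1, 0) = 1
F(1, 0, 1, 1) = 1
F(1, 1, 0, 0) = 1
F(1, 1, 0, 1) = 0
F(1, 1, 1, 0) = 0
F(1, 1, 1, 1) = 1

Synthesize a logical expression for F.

F(p1, p2, p3, p4) = ¬(((((¬p1 ∧ ¬p2) ∧ p3) ∧ p4) ∨ (((p1 ∧ p2) ∧ ¬p3) ∧ p4)) ∨ (((p1 ∧ p2) ∧ p3) ∧ ¬p4))

The 0-rows are (0,0,1,1), (1,1,0,1), (1,1,1,0). Take each as a conjunction (¬p1·¬p2·p3·p4, p1·p2·¬p3·p4, p1·p2·p3·¬p4), form their disjunction, and complement — that gives a formula that is 1 everywhere F is.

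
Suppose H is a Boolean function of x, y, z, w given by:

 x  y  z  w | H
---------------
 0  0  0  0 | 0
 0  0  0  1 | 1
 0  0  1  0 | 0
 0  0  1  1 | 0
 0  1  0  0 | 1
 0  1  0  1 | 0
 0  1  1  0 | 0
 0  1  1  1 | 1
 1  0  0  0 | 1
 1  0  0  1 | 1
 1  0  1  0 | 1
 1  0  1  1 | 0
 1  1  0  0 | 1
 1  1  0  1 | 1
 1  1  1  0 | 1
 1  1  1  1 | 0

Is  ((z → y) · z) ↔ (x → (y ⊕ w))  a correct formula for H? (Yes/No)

Test each input against both H and the formula:
  x=0, y=0, z=0, w=0: formula gives 0, H = 0 ✓
  x=0, y=0, z=0, w=1: formula gives 0, but H = 1 ✗
Row (0,0,0,1) is a counterexample, so the formula is not equivalent to H.

No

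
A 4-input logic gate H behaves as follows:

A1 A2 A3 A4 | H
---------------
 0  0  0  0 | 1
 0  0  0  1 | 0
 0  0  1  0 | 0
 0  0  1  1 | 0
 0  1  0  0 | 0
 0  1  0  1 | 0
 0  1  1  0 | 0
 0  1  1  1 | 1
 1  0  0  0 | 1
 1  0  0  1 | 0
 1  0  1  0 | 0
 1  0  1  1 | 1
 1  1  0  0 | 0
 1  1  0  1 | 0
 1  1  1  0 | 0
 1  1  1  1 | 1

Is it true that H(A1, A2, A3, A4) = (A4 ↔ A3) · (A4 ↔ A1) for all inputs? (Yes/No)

Check the formula against H row by row:
  A1=0, A2=0, A3=0, A4=0: formula gives 1, H = 1 ✓
  A1=0, A2=0, A3=0, A4=1: formula gives 0, H = 0 ✓
  A1=0, A2=0, A3=1, A4=0: formula gives 0, H = 0 ✓
  A1=0, A2=0, A3=1, A4=1: formula gives 0, H = 0 ✓
  A1=0, A2=1, A3=0, A4=0: formula gives 1, but H = 0 ✗
Row (0,1,0,0) is a counterexample, so the formula is not equivalent to H.

No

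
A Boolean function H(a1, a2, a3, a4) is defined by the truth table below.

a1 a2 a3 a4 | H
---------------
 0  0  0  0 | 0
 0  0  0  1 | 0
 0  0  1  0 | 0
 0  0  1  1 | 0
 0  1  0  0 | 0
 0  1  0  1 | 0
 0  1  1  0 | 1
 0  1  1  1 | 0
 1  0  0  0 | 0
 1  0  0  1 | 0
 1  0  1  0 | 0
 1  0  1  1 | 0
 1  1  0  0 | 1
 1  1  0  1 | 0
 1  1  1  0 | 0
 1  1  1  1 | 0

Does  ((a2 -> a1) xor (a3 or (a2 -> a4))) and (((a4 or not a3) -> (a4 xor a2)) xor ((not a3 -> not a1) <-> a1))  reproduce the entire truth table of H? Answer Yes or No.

Evaluate ((a2 -> a1) xor (a3 or (a2 -> a4))) and (((a4 or not a3) -> (a4 xor a2)) xor ((not a3 -> not a1) <-> a1)) on each row and compare to H:
  a1=0, a2=0, a3=0, a4=0: formula gives 0, H = 0 ✓
  a1=0, a2=0, a3=0, a4=1: formula gives 0, H = 0 ✓
  a1=0, a2=0, a3=1, a4=0: formula gives 0, H = 0 ✓
  a1=0, a2=0, a3=1, a4=1: formula gives 0, H = 0 ✓
  … (the remaining 12 rows also agree.)
All 16 rows match — the expression computes H exactly.

Yes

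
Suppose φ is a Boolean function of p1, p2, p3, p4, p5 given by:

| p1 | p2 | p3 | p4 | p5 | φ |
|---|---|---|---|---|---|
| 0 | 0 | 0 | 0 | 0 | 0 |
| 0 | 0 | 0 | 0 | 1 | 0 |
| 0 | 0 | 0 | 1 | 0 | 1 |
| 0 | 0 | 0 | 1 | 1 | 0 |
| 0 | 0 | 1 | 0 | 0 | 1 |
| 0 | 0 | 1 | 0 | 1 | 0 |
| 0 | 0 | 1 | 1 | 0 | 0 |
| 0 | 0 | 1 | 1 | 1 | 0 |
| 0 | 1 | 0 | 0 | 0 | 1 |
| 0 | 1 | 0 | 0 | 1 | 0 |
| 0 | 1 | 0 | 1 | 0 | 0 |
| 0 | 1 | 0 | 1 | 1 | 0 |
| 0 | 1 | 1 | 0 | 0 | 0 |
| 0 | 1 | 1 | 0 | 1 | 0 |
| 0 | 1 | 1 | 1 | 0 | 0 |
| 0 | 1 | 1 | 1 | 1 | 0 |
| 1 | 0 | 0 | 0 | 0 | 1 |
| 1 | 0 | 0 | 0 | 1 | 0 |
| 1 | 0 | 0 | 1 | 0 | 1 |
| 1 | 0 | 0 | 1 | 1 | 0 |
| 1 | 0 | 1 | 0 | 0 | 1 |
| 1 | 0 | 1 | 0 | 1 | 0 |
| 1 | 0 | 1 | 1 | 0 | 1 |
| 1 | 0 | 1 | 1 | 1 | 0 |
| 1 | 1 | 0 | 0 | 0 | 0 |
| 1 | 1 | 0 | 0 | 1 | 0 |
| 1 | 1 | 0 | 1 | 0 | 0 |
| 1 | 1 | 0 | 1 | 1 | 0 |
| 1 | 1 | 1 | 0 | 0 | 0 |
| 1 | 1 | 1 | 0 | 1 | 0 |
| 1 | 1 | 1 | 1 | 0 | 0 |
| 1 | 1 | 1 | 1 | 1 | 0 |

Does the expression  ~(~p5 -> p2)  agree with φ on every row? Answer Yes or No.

Test each input against both φ and the formula:
  p1=0, p2=0, p3=0, p4=0, p5=0: formula gives 1, but φ = 0 ✗
Row (0,0,0,0,0) is a counterexample, so the formula is not equivalent to φ.

No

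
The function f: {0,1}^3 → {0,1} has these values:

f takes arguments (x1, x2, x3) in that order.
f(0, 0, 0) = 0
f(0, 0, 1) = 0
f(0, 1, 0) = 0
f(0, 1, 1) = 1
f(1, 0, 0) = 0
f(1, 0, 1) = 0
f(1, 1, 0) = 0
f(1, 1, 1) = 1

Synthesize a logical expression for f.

f=1 on 2 inputs: (0,1,1), (1,1,1). Reading each as a conjunction of literals (¬x1·x2·x3, x1·x2·x3) and taking the OR gives the canonical DNF.

f(x1, x2, x3) = ((x1' · x2) · x3) + ((x1 · x2) · x3)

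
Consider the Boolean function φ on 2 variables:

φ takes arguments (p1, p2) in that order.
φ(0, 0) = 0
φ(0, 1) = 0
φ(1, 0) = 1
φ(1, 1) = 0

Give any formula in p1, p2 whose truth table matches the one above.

φ is 1 on exactly one input, (1,0), whose minterm is p1·¬p2. So φ is just that conjunction.

φ(p1, p2) = p1 AND NOT p2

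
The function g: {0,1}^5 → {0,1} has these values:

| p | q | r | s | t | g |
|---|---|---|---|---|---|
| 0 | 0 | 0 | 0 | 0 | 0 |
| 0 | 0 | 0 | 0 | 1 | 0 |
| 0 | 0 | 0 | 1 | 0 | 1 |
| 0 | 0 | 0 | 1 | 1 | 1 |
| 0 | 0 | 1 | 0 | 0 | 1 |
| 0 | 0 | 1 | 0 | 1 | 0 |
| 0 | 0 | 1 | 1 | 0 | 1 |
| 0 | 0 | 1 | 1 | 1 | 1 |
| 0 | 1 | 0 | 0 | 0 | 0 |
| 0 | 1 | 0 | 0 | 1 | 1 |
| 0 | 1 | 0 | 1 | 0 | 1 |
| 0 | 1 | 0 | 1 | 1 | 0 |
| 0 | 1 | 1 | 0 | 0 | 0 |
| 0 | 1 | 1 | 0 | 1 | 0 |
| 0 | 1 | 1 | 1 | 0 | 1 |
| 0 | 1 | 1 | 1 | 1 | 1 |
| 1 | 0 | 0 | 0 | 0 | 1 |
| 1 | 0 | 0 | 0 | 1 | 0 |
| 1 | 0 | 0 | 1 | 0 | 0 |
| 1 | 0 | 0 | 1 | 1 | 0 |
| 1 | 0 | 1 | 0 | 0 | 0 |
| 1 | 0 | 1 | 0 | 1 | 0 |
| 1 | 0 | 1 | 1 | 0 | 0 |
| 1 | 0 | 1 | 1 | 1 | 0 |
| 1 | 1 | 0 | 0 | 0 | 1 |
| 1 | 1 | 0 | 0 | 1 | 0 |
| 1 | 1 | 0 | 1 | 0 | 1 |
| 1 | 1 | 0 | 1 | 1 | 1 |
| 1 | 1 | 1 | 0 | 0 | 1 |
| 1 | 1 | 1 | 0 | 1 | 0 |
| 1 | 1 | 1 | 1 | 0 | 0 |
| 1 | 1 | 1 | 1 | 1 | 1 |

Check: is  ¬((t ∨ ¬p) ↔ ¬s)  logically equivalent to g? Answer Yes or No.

No

Evaluate ¬((t ∨ ¬p) ↔ ¬s) on each row and compare to g:
  p=0, q=0, r=0, s=0, t=0: formula gives 0, g = 0 ✓
  p=0, q=0, r=0, s=0, t=1: formula gives 0, g = 0 ✓
  p=0, q=0, r=0, s=1, t=0: formula gives 1, g = 1 ✓
  p=0, q=0, r=0, s=1, t=1: formula gives 1, g = 1 ✓
  p=0, q=0, r=1, s=0, t=0: formula gives 0, but g = 1 ✗
Row (0,0,1,0,0) is a counterexample, so the formula is not equivalent to g.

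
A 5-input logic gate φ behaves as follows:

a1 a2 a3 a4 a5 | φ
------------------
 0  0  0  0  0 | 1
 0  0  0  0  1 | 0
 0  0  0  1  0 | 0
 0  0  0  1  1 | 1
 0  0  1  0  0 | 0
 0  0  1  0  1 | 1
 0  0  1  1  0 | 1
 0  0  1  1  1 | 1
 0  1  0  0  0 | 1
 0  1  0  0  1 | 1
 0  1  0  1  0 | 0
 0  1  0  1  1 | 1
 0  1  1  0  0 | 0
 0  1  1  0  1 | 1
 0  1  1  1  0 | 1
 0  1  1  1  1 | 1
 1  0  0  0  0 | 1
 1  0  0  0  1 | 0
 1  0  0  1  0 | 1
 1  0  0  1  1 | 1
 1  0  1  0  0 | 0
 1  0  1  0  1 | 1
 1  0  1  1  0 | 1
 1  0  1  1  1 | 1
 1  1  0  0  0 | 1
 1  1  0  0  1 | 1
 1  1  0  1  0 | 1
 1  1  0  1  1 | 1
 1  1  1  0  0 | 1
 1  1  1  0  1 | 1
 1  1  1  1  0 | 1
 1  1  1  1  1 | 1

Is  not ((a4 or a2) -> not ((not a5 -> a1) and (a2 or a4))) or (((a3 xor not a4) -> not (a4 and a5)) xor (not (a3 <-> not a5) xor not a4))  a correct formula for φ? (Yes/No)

Test each input against both φ and the formula:
  a1=0, a2=0, a3=0, a4=0, a5=0: formula gives 1, φ = 1 ✓
  a1=0, a2=0, a3=0, a4=0, a5=1: formula gives 0, φ = 0 ✓
  a1=0, a2=0, a3=0, a4=1, a5=0: formula gives 0, φ = 0 ✓
  a1=0, a2=0, a3=0, a4=1, a5=1: formula gives 1, φ = 1 ✓
  … (the remaining 28 rows also agree.)
All 32 rows match — the expression computes φ exactly.

Yes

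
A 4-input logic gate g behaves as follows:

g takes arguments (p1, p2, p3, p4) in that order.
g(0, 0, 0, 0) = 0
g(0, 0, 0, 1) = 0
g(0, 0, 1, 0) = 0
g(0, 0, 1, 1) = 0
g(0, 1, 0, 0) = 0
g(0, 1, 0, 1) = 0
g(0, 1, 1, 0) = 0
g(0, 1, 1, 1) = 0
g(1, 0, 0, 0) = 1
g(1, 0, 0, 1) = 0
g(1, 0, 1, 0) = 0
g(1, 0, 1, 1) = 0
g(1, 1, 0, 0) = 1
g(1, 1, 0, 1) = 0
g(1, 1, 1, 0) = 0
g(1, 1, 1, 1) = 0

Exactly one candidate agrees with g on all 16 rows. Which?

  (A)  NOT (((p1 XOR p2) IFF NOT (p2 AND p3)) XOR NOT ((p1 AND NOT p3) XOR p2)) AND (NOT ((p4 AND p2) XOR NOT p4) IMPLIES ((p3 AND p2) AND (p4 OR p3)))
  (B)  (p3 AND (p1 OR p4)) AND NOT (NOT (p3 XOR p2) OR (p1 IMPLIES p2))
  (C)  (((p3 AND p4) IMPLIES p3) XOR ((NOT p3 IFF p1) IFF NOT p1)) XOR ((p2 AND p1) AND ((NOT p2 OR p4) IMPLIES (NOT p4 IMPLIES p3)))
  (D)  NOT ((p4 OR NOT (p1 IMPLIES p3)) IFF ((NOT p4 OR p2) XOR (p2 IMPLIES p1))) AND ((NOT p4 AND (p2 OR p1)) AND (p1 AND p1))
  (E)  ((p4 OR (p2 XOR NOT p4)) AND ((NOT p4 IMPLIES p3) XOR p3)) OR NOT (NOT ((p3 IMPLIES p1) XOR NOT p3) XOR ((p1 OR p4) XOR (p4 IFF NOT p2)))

(A) disagrees with g on (0,1,1,0) (formula → 1, table → 0); rule it out.
(B) disagrees with g on (1,0,0,0) (formula → 0, table → 1); rule it out.
(C) disagrees with g on (0,0,0,0) (formula → 1, table → 0); rule it out.
(E) disagrees with g on (0,0,0,1) (formula → 1, table → 0); rule it out.
That leaves (D). Evaluating it on every row reproduces the table of g exactly.

D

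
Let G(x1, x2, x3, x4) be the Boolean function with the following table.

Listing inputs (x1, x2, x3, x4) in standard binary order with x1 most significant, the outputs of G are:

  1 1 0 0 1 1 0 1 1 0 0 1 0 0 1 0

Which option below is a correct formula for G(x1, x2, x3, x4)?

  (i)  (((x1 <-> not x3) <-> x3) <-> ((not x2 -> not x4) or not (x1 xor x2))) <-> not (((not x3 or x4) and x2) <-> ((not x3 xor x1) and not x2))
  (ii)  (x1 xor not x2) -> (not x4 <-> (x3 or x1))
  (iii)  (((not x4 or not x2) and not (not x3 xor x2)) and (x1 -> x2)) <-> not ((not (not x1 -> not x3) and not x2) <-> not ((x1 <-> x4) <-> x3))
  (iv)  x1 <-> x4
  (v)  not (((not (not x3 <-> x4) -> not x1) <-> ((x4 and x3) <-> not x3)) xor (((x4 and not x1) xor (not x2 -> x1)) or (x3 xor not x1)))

i

(ii): at (0,0,0,0) it gives 0, but G = 1 — eliminated.
(iii): at (0,0,0,0) it gives 0, but G = 1 — eliminated.
(iv): at (0,0,0,1) it gives 0, but G = 1 — eliminated.
(v): at (0,0,0,0) it gives 0, but G = 1 — eliminated.
Only (i) survives; checking it on all 16 rows confirms it matches G.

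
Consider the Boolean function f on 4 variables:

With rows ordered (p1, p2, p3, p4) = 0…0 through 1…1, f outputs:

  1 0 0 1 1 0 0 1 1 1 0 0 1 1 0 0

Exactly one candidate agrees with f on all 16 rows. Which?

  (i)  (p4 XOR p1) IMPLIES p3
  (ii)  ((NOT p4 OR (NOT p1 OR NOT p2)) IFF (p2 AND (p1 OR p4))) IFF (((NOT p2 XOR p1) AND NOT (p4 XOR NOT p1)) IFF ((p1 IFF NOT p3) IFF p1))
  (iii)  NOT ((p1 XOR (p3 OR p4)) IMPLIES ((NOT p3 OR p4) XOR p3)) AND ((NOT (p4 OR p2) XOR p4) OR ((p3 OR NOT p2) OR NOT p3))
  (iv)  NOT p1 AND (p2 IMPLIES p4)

ii

(i) fails at (0,0,1,0): the formula yields 1, f is 0.
(iii) fails at (0,0,0,0): the formula yields 0, f is 1.
(iv) fails at (0,0,0,1): the formula yields 1, f is 0.
That leaves (ii). Evaluating it on every row reproduces the table of f exactly.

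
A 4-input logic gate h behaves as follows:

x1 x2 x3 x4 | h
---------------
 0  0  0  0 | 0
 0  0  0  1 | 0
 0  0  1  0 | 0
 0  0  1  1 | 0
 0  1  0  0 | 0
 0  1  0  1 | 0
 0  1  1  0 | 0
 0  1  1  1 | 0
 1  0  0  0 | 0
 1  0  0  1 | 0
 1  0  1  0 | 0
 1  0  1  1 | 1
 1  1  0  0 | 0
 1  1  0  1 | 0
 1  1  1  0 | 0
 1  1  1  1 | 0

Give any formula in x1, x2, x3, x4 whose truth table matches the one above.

h(x1, x2, x3, x4) = ((x1 & ~x2) & x3) & x4

Only row (1,0,1,1) gives 1. That row's minterm x1·¬x2·x3·x4 is h directly.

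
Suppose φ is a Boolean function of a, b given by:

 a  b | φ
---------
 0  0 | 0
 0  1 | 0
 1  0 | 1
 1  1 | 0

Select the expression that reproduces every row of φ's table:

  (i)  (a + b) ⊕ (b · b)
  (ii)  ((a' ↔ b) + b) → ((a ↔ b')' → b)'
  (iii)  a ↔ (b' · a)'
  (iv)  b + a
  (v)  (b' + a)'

i

(ii): at (0,0) it gives 1, but φ = 0 — eliminated.
(iii): at (1,0) it gives 0, but φ = 1 — eliminated.
(iv): at (0,1) it gives 1, but φ = 0 — eliminated.
(v): at (0,1) it gives 1, but φ = 0 — eliminated.
That leaves (i). Evaluating it on every row reproduces the table of φ exactly.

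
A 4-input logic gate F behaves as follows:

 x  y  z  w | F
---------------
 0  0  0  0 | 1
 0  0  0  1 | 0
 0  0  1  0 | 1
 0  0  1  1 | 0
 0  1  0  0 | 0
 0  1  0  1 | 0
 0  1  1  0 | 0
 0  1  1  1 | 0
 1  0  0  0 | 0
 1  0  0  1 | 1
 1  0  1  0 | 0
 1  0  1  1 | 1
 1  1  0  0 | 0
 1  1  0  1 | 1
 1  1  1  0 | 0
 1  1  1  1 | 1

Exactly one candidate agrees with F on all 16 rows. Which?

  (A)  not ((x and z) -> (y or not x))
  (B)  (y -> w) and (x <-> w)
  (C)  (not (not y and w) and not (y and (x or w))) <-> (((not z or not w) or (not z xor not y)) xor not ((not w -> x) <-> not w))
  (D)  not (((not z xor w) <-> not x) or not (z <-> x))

B

(A): at (0,0,0,0) it gives 0, but F = 1 — eliminated.
(C): at (0,0,0,0) it gives 0, but F = 1 — eliminated.
(D): at (0,0,0,0) it gives 0, but F = 1 — eliminated.
That leaves (B). Evaluating it on every row reproduces the table of F exactly.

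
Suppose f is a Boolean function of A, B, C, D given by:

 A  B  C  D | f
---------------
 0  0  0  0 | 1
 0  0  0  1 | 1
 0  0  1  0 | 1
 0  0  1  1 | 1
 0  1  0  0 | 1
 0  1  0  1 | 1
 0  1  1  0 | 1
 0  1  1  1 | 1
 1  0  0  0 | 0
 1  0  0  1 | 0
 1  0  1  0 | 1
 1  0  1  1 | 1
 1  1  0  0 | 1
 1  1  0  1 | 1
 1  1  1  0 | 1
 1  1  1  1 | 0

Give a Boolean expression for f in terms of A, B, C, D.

The 0-rows are (1,0,0,0), (1,0,0,1), (1,1,1,1). Take each as a conjunction (A·¬B·¬C·¬D, A·¬B·¬C·D, A·B·C·D), form their disjunction, and complement — that gives a formula that is 1 everywhere f is.

f(A, B, C, D) = not (((((A and not B) and not C) and not D) or (((A and not B) and not C) and D)) or (((A and B) and C) and D))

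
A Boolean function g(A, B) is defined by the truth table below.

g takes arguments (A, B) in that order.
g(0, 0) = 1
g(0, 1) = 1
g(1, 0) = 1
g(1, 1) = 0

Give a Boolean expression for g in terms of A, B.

g(A, B) = not (A and B)

The output is 0 only when every input is 1 — NAND of all inputs.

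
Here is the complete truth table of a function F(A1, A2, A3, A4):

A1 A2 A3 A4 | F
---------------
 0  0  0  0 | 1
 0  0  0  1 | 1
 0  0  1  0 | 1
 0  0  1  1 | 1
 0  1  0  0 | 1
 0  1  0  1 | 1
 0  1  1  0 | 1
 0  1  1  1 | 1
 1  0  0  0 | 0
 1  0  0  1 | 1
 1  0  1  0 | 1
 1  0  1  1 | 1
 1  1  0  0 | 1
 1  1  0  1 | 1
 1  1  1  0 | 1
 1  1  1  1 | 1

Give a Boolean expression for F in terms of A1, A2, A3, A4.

F(A1, A2, A3, A4) = not (((A1 and not A2) and not A3) and not A4)

Only row (1,0,0,0) gives 0. So F is 1 everywhere except there — the complement of the minterm A1·¬A2·¬A3·¬A4.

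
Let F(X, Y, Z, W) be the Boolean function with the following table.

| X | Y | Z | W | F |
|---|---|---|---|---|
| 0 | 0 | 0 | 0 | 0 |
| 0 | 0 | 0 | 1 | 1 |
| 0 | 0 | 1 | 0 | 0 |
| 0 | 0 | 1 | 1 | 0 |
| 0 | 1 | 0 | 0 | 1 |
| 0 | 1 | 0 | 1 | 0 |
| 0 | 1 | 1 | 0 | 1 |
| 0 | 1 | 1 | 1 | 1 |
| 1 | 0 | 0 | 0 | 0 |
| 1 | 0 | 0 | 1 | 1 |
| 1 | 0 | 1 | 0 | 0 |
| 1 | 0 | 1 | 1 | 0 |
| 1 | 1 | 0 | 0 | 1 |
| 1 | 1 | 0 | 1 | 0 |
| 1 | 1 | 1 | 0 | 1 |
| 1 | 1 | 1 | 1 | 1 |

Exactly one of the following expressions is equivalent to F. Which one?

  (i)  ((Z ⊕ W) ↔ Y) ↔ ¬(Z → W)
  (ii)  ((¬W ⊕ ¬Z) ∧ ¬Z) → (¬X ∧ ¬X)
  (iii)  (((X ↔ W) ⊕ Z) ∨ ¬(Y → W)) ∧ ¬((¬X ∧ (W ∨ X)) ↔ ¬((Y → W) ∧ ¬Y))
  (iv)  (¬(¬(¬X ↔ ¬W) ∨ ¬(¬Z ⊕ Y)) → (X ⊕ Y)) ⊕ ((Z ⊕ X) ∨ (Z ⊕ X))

i

(ii) disagrees with F on (0,0,0,0) (formula → 1, table → 0); rule it out.
(iii) disagrees with F on (0,0,0,1) (formula → 0, table → 1); rule it out.
(iv) disagrees with F on (0,1,0,1) (formula → 1, table → 0); rule it out.
Only (i) survives; checking it on all 16 rows confirms it matches F.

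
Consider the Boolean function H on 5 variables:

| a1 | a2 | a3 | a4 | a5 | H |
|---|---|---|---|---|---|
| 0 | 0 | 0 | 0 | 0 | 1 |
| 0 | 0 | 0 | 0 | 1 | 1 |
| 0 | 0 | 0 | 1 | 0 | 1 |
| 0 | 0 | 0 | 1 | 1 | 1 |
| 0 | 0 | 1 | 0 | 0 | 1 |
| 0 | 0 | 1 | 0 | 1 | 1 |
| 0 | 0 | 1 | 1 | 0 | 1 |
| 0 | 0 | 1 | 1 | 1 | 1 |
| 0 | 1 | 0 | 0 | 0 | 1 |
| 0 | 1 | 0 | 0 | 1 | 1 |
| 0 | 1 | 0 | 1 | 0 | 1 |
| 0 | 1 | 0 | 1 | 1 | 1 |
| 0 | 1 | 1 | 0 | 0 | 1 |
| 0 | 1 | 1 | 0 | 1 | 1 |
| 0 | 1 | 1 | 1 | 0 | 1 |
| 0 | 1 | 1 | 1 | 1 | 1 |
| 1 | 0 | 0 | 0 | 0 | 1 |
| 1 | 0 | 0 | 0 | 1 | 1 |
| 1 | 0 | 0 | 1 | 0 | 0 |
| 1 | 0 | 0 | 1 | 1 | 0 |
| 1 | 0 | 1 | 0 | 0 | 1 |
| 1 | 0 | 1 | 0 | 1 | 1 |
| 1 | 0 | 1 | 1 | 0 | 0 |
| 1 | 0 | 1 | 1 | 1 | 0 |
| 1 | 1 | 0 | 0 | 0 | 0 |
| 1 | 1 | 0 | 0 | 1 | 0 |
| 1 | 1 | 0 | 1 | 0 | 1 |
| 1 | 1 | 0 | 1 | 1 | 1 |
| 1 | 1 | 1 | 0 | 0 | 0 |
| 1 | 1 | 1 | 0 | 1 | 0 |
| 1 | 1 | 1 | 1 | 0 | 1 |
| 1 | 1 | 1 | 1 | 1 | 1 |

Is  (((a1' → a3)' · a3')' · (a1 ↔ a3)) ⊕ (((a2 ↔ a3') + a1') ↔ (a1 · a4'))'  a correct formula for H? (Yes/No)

Yes

Test each input against both H and the formula:
  a1=0, a2=0, a3=0, a4=0, a5=0: formula gives 1, H = 1 ✓
  a1=0, a2=0, a3=0, a4=0, a5=1: formula gives 1, H = 1 ✓
  a1=0, a2=0, a3=0, a4=1, a5=0: formula gives 1, H = 1 ✓
  a1=0, a2=0, a3=0, a4=1, a5=1: formula gives 1, H = 1 ✓
  …and likewise for the remaining 28 rows.
No disagreement on any input; they are logically equivalent.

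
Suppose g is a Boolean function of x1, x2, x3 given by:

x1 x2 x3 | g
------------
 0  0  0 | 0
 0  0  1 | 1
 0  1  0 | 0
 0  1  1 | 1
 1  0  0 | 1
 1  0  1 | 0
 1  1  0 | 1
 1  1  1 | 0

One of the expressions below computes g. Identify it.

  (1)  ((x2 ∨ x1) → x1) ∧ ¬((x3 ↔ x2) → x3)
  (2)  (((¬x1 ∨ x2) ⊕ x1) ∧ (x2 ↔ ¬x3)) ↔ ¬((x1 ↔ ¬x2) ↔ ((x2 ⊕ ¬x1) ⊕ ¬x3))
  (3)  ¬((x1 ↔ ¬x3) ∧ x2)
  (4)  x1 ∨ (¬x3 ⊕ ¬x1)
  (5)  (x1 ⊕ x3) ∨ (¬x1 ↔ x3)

5

(1) disagrees with g on (0,0,0) (formula → 1, table → 0); rule it out.
(2) disagrees with g on (0,0,0) (formula → 1, table → 0); rule it out.
(3) disagrees with g on (0,0,0) (formula → 1, table → 0); rule it out.
(4) disagrees with g on (1,0,1) (formula → 1, table → 0); rule it out.
(5) is the remaining candidate, and it agrees with g on all 8 inputs.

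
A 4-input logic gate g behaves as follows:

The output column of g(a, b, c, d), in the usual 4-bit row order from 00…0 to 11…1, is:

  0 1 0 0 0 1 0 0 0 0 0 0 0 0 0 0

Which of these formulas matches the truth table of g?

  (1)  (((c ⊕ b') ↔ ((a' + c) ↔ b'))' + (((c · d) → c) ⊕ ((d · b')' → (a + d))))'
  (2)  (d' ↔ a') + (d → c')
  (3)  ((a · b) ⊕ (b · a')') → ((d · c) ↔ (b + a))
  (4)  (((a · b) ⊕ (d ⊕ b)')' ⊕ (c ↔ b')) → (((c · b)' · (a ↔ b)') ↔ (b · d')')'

1

(2) fails at (0,0,0,0): the formula yields 1, g is 0.
(3) fails at (0,0,0,0): the formula yields 1, g is 0.
(4) fails at (0,0,0,0): the formula yields 1, g is 0.
That leaves (1). Evaluating it on every row reproduces the table of g exactly.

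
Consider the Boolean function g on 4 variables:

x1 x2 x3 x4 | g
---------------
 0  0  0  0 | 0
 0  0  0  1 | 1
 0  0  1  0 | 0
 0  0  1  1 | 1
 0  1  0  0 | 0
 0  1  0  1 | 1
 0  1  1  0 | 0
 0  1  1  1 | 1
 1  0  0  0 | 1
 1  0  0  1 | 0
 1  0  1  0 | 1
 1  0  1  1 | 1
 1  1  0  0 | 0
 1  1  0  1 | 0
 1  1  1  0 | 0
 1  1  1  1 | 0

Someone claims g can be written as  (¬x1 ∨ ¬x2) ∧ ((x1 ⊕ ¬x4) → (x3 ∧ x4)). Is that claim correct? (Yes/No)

Evaluate (¬x1 ∨ ¬x2) ∧ ((x1 ⊕ ¬x4) → (x3 ∧ x4)) on each row and compare to g:
  x1=0, x2=0, x3=0, x4=0: formula gives 0, g = 0 ✓
  x1=0, x2=0, x3=0, x4=1: formula gives 1, g = 1 ✓
  x1=0, x2=0, x3=1, x4=0: formula gives 0, g = 0 ✓
  x1=0, x2=0, x3=1, x4=1: formula gives 1, g = 1 ✓
  … (the remaining 12 rows also agree.)
All 16 rows match — the expression computes g exactly.

Yes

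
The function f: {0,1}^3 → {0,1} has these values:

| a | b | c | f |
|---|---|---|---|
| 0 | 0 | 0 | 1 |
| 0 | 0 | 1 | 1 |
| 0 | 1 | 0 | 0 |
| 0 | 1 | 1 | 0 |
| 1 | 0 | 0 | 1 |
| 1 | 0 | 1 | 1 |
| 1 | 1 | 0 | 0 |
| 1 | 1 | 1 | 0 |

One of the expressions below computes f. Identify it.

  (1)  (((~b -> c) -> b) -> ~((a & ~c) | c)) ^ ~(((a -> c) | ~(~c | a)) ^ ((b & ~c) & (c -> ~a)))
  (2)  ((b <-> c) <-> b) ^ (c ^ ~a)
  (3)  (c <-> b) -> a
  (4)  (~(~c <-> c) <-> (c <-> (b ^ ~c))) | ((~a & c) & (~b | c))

1

(2) disagrees with f on (0,1,0) (formula → 1, table → 0); rule it out.
(3) disagrees with f on (0,0,0) (formula → 0, table → 1); rule it out.
(4) disagrees with f on (0,0,0) (formula → 0, table → 1); rule it out.
Only (1) survives; checking it on all 8 rows confirms it matches f.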